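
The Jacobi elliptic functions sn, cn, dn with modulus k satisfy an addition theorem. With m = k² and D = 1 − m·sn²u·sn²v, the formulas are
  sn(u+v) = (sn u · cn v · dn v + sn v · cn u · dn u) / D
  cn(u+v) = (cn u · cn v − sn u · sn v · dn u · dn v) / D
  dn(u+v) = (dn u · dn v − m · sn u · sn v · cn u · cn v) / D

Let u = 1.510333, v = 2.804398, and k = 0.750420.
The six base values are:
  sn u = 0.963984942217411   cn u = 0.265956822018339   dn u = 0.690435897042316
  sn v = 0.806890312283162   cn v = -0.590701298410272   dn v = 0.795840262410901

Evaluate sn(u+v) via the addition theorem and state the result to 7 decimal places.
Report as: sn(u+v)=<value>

sn(u+v)=-0.4626257

m = k² = 0.5631301764
D = 1 − m·sn²u·sn²v = 0.6592951599329776
sn(u+v) = (sn u·cn v·dn v + sn v·cn u·dn u)/D = -0.305006907048349/0.6592951599329776 = -0.4626257336385653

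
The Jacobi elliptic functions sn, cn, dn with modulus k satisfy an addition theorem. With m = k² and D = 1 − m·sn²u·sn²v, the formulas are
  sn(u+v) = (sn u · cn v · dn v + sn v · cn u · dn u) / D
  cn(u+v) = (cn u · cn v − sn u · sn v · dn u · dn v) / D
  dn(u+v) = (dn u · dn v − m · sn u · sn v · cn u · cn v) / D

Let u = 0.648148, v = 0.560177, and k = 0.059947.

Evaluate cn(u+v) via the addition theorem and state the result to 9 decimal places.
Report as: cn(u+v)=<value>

sn u = 0.6035915074744274, cn u = 0.7972937301300871, dn u = 0.9993451627543993
sn v = 0.5312523960117203, cn v = 0.847213604548349, dn v = 0.9994927560490779
m = k² = 0.003593642809
D = 1 − m·sn²u·sn²v = 0.9996304927594037
cn(u+v) = (cn u·cn v − sn u·sn v·dn u·dn v)/D = 0.3551911862176282/0.9996304927594037 = 0.3553224804469

cn(u+v)=0.355322480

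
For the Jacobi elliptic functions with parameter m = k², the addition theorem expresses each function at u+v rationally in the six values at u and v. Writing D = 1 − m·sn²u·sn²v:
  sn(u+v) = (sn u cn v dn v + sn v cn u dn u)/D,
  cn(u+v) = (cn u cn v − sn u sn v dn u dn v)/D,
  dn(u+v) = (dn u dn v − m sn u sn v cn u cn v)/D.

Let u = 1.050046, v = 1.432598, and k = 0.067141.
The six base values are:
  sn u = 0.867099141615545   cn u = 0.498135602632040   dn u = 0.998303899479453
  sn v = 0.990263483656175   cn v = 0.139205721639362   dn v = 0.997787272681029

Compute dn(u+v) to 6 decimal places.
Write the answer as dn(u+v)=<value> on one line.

dn(u+v)=0.999147

m = k² = 0.004507913881
D = 1 − m·sn²u·sn²v = 0.9966763548313598
dn(u+v) = (dn u·dn v − m·sn u·sn v·cn u·cn v)/D = 0.9958265144835443/0.9966763548313598 = 0.9991473256652514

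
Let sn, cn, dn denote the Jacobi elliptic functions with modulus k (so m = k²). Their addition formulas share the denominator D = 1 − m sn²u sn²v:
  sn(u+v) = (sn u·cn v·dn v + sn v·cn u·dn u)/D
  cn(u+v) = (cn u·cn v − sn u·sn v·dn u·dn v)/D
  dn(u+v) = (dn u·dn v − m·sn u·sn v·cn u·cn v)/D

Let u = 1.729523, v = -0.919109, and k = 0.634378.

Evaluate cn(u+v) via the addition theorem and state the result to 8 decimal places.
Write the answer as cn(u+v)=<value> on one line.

cn(u+v)=0.71138652

sn u = 0.9992621497163496, cn u = 0.03840776151065942, dn u = 0.7734068840126385
sn v = -0.7678226599894122, cn v = 0.6406624406087683, dn v = 0.8733518898044213
m = k² = 0.402435446884
D = 1 − m·sn²u·sn²v = 0.7630935137741392
cn(u+v) = (cn u·cn v − sn u·sn v·dn u·dn v)/D = 0.5428544403309878/0.7630935137741392 = 0.7113865214842622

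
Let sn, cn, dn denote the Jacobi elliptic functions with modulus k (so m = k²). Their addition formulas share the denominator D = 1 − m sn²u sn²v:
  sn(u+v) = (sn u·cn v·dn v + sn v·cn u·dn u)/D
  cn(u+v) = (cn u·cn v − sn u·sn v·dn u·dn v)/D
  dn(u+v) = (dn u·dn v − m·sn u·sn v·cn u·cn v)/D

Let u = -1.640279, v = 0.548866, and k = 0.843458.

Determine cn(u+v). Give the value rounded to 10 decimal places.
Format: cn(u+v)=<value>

cn(u+v)=0.5644366119

sn u = -0.9692031341449636, cn u = 0.2462626337136428, dn u = 0.57595395257807
sn v = 0.5060149022785953, cn v = 0.862524735107338, dn v = 0.9043449462581405
m = k² = 0.711421397764
D = 1 − m·sn²u·sn²v = 0.8288869401266009
cn(u+v) = (cn u·cn v − sn u·sn v·dn u·dn v)/D = 0.4678541360922701/0.8288869401266009 = 0.5644366118506004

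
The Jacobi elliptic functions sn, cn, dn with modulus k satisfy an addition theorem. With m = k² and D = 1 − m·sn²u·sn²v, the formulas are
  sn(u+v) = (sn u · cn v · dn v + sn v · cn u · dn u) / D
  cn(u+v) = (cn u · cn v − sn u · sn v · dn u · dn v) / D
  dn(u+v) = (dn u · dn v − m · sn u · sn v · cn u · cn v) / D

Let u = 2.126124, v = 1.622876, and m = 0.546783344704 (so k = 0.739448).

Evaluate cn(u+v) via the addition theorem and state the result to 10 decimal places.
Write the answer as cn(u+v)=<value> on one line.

sn u = 0.9878954351342282, cn u = -0.1551212726899633, dn u = 0.6829155798918884
sn v = 0.9829303851540515, cn v = 0.1839778735090389, dn v = 0.6868217383513683
m = k² = 0.546783344704
D = 1 − m·sn²u·sn²v = 0.4844357968185638
cn(u+v) = (cn u·cn v − sn u·sn v·dn u·dn v)/D = -0.483993166863856/0.4844357968185638 = -0.9990862980035441

cn(u+v)=-0.9990862980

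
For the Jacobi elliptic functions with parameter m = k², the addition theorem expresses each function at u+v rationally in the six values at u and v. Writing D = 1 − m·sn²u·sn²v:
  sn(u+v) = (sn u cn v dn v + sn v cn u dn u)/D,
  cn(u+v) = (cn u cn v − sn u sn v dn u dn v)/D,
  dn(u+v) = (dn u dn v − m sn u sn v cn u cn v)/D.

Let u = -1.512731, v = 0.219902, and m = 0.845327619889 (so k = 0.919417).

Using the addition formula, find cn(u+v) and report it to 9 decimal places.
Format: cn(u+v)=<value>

sn u = -0.9305980670740578, cn u = 0.366042671772059, dn u = 0.5176248571421482
sn v = 0.2166885646838938, cn v = 0.9762407827658267, dn v = 0.9799533369873314
m = k² = 0.845327619889
D = 1 − m·sn²u·sn²v = 0.9656266913945561
cn(u+v) = (cn u·cn v − sn u·sn v·dn u·dn v)/D = 0.4596323646013036/0.9656266913945561 = 0.4759938480340715

cn(u+v)=0.475993848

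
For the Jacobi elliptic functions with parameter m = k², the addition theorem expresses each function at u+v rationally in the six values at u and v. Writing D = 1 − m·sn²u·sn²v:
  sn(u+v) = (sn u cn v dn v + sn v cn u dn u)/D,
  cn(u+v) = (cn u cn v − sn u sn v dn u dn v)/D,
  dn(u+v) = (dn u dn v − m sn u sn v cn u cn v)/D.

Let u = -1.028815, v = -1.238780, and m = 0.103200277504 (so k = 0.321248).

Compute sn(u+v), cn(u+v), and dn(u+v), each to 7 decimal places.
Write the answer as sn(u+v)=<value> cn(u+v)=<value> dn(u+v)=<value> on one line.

sn(u+v)=-0.8119532 cn(u+v)=-0.5837226 dn(u+v)=0.9653825

sn u = -0.8487894546206482, cn u = 0.5287309918330706, dn u = 0.9621070766416979
sn v = -0.9372857750072746, cn v = 0.3485618682085185, dn v = 0.9535921974363333
m = k² = 0.103200277504
D = 1 − m·sn²u·sn²v = 0.9346832048561844
sn(u+v) = (sn u·cn v·dn v + sn v·cn u·dn u)/D = -0.7589189921987539/0.9346832048561844 = -0.8119531711447896
cn(u+v) = (cn u·cn v − sn u·sn v·dn u·dn v)/D = -0.5455956897925932/0.9346832048561844 = -0.5837225778295028
dn(u+v) = (dn u·dn v − m·sn u·sn v·cn u·cn v)/D = 0.9023268056641495/0.9346832048561844 = 0.9653824964181169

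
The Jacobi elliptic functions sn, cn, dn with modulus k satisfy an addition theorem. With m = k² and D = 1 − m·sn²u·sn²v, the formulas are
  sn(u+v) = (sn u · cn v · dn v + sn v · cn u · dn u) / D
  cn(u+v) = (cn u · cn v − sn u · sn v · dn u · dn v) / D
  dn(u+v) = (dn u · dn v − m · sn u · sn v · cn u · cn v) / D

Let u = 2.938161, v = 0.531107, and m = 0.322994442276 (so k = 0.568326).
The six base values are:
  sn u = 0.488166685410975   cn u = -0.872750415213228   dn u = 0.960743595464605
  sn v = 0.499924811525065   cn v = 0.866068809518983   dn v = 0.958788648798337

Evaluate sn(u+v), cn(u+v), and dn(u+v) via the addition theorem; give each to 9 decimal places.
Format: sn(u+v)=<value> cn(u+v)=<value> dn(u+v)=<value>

sn(u+v)=-0.014090339 cn(u+v)=-0.999900726 dn(u+v)=0.999967936

m = k² = 0.322994442276
D = 1 − m·sn²u·sn²v = 0.9807628510094468
sn(u+v) = (sn u·cn v·dn v + sn v·cn u·dn u)/D = -0.01381928096955349/0.9807628510094468 = -0.01409033891865913
cn(u+v) = (cn u·cn v − sn u·sn v·dn u·dn v)/D = -0.9806654870003649/0.9807628510094468 = -0.9999007262469396
dn(u+v) = (dn u·dn v − m·sn u·sn v·cn u·cn v)/D = 0.9807314040324631/0.9807628510094468 = 0.9999679362070542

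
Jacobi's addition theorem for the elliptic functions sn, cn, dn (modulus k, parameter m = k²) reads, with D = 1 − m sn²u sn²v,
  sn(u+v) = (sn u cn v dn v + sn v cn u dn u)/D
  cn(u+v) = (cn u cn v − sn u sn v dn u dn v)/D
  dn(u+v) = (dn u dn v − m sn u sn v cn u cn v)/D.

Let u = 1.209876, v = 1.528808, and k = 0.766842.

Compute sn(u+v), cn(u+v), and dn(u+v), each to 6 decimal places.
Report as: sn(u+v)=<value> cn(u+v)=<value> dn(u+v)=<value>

sn u = 0.8823157853885172, cn u = 0.4706578957738242, dn u = 0.7363536977577123
sn v = 0.9647942124325535, cn v = 0.2630059460480862, dn v = 0.6727776640041574
m = k² = 0.588046652964
D = 1 − m·sn²u·sn²v = 0.5738826083504984
sn(u+v) = (sn u·cn v·dn v + sn v·cn u·dn u)/D = 0.4904903365558741/0.5738826083504984 = 0.8546875779450481
cn(u+v) = (cn u·cn v − sn u·sn v·dn u·dn v)/D = -0.2979269674139568/0.5738826083504984 = -0.5191427011009857
dn(u+v) = (dn u·dn v − m·sn u·sn v·cn u·cn v)/D = 0.4334380364612655/0.5738826083504984 = 0.7552729951288984

sn(u+v)=0.854688 cn(u+v)=-0.519143 dn(u+v)=0.755273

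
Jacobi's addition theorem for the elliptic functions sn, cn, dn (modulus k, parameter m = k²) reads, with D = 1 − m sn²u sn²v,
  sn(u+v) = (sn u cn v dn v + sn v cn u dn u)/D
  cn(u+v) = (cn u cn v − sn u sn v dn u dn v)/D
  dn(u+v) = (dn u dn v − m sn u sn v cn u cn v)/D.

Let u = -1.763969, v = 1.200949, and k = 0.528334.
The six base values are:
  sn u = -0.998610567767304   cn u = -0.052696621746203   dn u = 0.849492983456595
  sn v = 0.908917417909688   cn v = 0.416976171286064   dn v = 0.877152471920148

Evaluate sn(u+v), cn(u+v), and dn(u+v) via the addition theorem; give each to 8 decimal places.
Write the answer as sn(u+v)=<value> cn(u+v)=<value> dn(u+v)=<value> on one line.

m = k² = 0.279136815556
D = 1 − m·sn²u·sn²v = 0.7700368297961243
sn(u+v) = (sn u·cn v·dn v + sn v·cn u·dn u)/D = -0.4059315534582836/0.7700368297961243 = -0.5271586211866755
cn(u+v) = (cn u·cn v − sn u·sn v·dn u·dn v)/D = 0.6543518114511566/0.7700368297961243 = 0.849766902219993
dn(u+v) = (dn u·dn v − m·sn u·sn v·cn u·cn v)/D = 0.7395677358003722/0.7700368297961243 = 0.9604316406478646

sn(u+v)=-0.52715862 cn(u+v)=0.84976690 dn(u+v)=0.96043164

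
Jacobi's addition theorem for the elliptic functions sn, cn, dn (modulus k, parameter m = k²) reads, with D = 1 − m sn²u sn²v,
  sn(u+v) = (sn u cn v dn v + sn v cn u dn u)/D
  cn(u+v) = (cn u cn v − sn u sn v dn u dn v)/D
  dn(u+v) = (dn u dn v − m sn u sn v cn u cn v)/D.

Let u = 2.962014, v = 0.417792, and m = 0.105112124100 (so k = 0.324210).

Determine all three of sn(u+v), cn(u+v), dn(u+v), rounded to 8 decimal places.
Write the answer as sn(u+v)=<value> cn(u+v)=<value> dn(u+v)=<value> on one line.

sn u = 0.2639085530933221, cn u = -0.9645477051987575, dn u = 0.9963328659389014
sn v = 0.404616354674951, cn v = 0.9144865256139941, dn v = 0.9913584781760159
m = k² = 0.1051121241
D = 1 − m·sn²u·sn²v = 0.9988014763457484
sn(u+v) = (sn u·cn v·dn v + sn v·cn u·dn u)/D = -0.1495853335919433/0.9988014763457484 = -0.1497648302836132
cn(u+v) = (cn u·cn v − sn u·sn v·dn u·dn v)/D = -0.9875366409023179/0.9988014763457484 = -0.9887216471839385
dn(u+v) = (dn u·dn v − m·sn u·sn v·cn u·cn v)/D = 0.997623387969847/0.9988014763457484 = 0.9988204979630071

sn(u+v)=-0.14976483 cn(u+v)=-0.98872165 dn(u+v)=0.99882050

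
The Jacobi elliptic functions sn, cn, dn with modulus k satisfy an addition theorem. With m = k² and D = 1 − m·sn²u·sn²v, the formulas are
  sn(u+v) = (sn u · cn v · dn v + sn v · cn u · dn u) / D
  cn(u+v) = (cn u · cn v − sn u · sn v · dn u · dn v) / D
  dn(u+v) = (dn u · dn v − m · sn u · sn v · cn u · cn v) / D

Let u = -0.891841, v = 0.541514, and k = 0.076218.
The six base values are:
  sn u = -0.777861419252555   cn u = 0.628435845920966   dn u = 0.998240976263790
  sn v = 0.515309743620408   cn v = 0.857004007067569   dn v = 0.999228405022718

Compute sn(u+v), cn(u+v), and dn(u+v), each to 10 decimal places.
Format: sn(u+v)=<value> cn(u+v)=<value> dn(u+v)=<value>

m = k² = 0.005809183524
D = 1 − m·sn²u·sn²v = 0.9990666247752854
sn(u+v) = (sn u·cn v·dn v + sn v·cn u·dn u)/D = -0.3428465106564041/0.9990666247752854 = -0.3431668140585907
cn(u+v) = (cn u·cn v − sn u·sn v·dn u·dn v)/D = 0.9383977785942425/0.9990666247752854 = 0.9392744741175907
dn(u+v) = (dn u·dn v − m·sn u·sn v·cn u·cn v)/D = 0.9987248307922332/0.9990666247752854 = 0.9996578866968666

sn(u+v)=-0.3431668141 cn(u+v)=0.9392744741 dn(u+v)=0.9996578867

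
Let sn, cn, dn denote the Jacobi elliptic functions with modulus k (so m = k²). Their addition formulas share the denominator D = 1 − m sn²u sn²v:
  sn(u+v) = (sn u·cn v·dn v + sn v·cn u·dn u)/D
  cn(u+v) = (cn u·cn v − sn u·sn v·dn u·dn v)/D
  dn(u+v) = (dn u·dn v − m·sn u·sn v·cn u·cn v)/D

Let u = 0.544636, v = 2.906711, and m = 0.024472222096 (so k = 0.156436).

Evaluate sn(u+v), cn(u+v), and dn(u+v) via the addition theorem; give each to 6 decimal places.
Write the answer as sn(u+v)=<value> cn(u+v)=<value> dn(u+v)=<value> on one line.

sn u = 0.5175757469571995, cn u = 0.8556373917505575, dn u = 0.9967167437417508
sn v = 0.2515728145344736, cn v = -0.9678383744134159, dn v = 0.9992252901361372
m = k² = 0.024472222096
D = 1 − m·sn²u·sn²v = 0.9995850950103601
sn(u+v) = (sn u·cn v·dn v + sn v·cn u·dn u)/D = -0.2859932252278537/0.9995850950103601 = -0.2861119344970721
cn(u+v) = (cn u·cn v − sn u·sn v·dn u·dn v)/D = -0.9577986413075771/0.9995850950103601 = -0.9581962016927134
dn(u+v) = (dn u·dn v − m·sn u·sn v·cn u·cn v)/D = 0.998583360126332/0.9995850950103601 = 0.9989978493186539

sn(u+v)=-0.286112 cn(u+v)=-0.958196 dn(u+v)=0.998998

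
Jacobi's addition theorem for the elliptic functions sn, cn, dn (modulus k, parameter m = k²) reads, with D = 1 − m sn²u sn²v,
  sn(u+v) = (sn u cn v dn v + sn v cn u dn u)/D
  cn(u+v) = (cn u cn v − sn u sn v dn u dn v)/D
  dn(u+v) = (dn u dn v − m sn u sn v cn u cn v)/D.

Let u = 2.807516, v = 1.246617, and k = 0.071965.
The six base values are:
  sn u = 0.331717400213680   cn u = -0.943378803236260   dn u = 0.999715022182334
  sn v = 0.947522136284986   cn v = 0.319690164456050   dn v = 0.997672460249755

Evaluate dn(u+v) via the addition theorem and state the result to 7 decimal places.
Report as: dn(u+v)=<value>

m = k² = 0.005178961225
D = 1 − m·sn²u·sn²v = 0.9994883677695392
dn(u+v) = (dn u·dn v − m·sn u·sn v·cn u·cn v)/D = 0.9978790713141938/0.9994883677695392 = 0.9983898797552424

dn(u+v)=0.9983899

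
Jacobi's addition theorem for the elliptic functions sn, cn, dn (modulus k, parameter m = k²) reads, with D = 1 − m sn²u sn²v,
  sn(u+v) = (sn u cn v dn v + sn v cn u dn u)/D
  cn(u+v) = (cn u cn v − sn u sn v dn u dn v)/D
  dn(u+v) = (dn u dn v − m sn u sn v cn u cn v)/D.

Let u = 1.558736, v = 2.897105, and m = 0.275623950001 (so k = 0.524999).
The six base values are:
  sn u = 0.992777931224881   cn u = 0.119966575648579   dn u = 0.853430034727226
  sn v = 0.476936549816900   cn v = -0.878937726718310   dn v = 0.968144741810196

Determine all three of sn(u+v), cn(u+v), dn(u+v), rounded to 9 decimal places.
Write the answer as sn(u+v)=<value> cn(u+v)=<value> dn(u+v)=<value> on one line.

m = k² = 0.275623950001
D = 1 − m·sn²u·sn²v = 0.9382065571573908
sn(u+v) = (sn u·cn v·dn v + sn v·cn u·dn u)/D = -0.7959631665907225/0.9382065571573908 = -0.8483879807900277
cn(u+v) = (cn u·cn v − sn u·sn v·dn u·dn v)/D = -0.4966630460624126/0.9382065571573908 = -0.529374946565305
dn(u+v) = (dn u·dn v − m·sn u·sn v·cn u·cn v)/D = 0.8400047387185414/0.9382065571573908 = 0.8953302791483525

sn(u+v)=-0.848387981 cn(u+v)=-0.529374947 dn(u+v)=0.895330279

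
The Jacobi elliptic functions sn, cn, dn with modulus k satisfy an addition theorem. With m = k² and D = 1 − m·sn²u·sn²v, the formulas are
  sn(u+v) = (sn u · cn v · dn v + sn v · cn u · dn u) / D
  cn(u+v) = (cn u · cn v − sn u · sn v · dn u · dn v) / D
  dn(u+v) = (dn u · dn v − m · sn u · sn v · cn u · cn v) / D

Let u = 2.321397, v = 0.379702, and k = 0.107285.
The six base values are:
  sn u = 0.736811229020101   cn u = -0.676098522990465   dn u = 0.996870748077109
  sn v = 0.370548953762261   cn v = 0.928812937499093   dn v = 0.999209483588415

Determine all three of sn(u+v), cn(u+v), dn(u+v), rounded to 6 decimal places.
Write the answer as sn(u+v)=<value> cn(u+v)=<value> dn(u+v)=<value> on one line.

m = k² = 0.011510071225
D = 1 − m·sn²u·sn²v = 0.9991420111072702
sn(u+v) = (sn u·cn v·dn v + sn v·cn u·dn u)/D = 0.4340751679943167/0.9991420111072702 = 0.4344479194837033
cn(u+v) = (cn u·cn v − sn u·sn v·dn u·dn v)/D = -0.899924167299771/0.9991420111072702 = -0.9006969552831194
dn(u+v) = (dn u·dn v − m·sn u·sn v·cn u·cn v)/D = 0.9980561188303818/0.9991420111072702 = 0.9989131752395388

sn(u+v)=0.434448 cn(u+v)=-0.900697 dn(u+v)=0.998913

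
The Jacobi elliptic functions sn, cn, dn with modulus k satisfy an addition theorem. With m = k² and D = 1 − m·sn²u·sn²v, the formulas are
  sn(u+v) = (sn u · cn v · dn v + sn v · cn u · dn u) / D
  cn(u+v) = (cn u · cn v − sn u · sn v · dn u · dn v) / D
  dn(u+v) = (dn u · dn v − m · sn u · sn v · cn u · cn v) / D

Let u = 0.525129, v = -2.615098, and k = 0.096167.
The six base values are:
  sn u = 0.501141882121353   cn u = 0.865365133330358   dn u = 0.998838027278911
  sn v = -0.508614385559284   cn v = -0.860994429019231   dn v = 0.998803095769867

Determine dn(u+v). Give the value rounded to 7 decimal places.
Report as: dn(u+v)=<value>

m = k² = 0.009248091889
D = 1 − m·sn²u·sn²v = 0.9993991710992156
dn(u+v) = (dn u·dn v − m·sn u·sn v·cn u·cn v)/D = 0.995886203674393/0.9993991710992156 = 0.9964849206138937

dn(u+v)=0.9964849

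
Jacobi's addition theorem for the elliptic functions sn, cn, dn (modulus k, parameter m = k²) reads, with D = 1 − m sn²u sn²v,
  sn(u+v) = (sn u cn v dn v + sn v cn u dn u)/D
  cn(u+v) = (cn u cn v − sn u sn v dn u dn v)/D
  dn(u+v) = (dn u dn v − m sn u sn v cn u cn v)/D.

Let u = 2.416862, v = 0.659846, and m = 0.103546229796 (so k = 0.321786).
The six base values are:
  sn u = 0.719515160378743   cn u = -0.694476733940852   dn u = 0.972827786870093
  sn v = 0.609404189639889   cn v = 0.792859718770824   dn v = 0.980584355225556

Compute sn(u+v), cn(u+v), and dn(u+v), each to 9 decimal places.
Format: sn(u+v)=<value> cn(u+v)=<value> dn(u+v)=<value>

m = k² = 0.103546229796
D = 1 − m·sn²u·sn²v = 0.9800921179048807
sn(u+v) = (sn u·cn v·dn v + sn v·cn u·dn u)/D = 0.1476811678643446/0.9800921179048807 = 0.1506809055663452
cn(u+v) = (cn u·cn v − sn u·sn v·dn u·dn v)/D = -0.9689018692506986/0.9800921179048807 = -0.9885824521493926
dn(u+v) = (dn u·dn v − m·sn u·sn v·cn u·cn v)/D = 0.9789393467116105/0.9800921179048807 = 0.9988238134230337

sn(u+v)=0.150680906 cn(u+v)=-0.988582452 dn(u+v)=0.998823813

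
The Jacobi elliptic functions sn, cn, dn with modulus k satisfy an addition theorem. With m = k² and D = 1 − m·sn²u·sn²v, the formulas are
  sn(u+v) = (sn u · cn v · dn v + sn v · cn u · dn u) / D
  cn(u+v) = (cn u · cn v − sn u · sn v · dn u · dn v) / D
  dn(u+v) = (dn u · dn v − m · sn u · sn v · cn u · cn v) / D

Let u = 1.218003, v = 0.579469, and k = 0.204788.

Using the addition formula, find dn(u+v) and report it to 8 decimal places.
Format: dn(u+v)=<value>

dn(u+v)=0.97969732

sn u = 0.9351320148420009, cn u = 0.3542994705295787, dn u = 0.9814918689521594
sn v = 0.5465158178839683, cn v = 0.8374487810025262, dn v = 0.9937172335060532
m = k² = 0.041938124944
D = 1 − m·sn²u·sn²v = 0.9890463128438616
dn(u+v) = (dn u·dn v − m·sn u·sn v·cn u·cn v)/D = 0.9689660244551698/0.9890463128438616 = 0.9796973224328052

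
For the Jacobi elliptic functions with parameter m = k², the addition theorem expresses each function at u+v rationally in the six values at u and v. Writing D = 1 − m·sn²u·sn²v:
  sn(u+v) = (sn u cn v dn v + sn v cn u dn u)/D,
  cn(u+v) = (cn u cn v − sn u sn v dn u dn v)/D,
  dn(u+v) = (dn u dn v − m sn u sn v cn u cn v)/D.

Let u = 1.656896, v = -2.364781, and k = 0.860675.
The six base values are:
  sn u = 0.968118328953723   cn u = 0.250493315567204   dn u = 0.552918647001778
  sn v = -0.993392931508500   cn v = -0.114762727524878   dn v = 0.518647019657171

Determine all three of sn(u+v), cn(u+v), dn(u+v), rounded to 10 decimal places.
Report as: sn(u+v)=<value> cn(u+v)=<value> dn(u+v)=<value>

m = k² = 0.740761455625
D = 1 − m·sn²u·sn²v = 0.3148630463488888
sn(u+v) = (sn u·cn v·dn v + sn v·cn u·dn u)/D = -0.1952110367233795/0.3148630463488888 = -0.6199871308717282
cn(u+v) = (cn u·cn v − sn u·sn v·dn u·dn v)/D = 0.2470453179023757/0.3148630463488888 = 0.7846119789765146
dn(u+v) = (dn u·dn v − m·sn u·sn v·cn u·cn v)/D = 0.2662898472446592/0.3148630463488888 = 0.845732296414336

sn(u+v)=-0.6199871309 cn(u+v)=0.7846119790 dn(u+v)=0.8457322964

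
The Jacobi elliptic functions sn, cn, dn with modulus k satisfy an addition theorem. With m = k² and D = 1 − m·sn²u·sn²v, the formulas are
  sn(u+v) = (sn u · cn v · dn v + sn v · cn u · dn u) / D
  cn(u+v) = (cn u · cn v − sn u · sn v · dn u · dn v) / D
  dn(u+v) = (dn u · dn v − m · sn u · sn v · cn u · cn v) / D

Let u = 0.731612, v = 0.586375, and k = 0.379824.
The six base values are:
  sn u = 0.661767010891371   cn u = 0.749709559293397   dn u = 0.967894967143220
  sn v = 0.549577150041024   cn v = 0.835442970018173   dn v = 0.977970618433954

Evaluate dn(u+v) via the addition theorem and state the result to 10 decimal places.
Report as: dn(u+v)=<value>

m = k² = 0.144266270976
D = 1 − m·sn²u·sn²v = 0.980917627514317
dn(u+v) = (dn u·dn v − m·sn u·sn v·cn u·cn v)/D = 0.9137097459074751/0.980917627514317 = 0.9314846836047292

dn(u+v)=0.9314846836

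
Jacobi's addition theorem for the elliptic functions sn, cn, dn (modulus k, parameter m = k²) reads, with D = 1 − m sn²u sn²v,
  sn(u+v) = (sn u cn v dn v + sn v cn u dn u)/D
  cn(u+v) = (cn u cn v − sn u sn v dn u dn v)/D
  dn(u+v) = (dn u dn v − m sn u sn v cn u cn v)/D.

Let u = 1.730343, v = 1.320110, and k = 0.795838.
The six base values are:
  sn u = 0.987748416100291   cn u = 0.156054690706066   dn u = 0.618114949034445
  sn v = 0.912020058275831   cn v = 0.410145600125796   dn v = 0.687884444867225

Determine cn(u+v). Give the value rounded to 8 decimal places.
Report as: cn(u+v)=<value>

m = k² = 0.633358122244
D = 1 − m·sn²u·sn²v = 0.4860145699828213
cn(u+v) = (cn u·cn v − sn u·sn v·dn u·dn v)/D = -0.3190272165700308/0.4860145699828213 = -0.656414923077938

cn(u+v)=-0.65641492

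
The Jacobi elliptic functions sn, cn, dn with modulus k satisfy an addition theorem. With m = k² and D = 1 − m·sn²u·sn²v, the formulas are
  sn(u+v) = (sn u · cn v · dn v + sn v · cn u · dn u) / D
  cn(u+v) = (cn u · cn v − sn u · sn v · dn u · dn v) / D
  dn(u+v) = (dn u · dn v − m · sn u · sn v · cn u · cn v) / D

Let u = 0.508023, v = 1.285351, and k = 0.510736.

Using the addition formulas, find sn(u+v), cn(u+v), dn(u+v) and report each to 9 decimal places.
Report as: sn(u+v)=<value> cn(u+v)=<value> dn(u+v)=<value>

sn(u+v)=0.996176733 cn(u+v)=-0.087360844 dn(u+v)=0.860894612

sn u = 0.481726886235539, cn u = 0.8763214062647403, dn u = 0.9692608778734821
sn v = 0.9387591220510963, cn v = 0.3445741005442151, dn v = 0.8775647842296847
m = k² = 0.260851261696
D = 1 − m·sn²u·sn²v = 0.946653853440701
sn(u+v) = (sn u·cn v·dn v + sn v·cn u·dn u)/D = 0.9430345428197373/0.946653853440701 = 0.9961767328070245
cn(u+v) = (cn u·cn v − sn u·sn v·dn u·dn v)/D = -0.08270047933898095/0.946653853440701 = -0.08736084371113941
dn(u+v) = (dn u·dn v − m·sn u·sn v·cn u·cn v)/D = 0.8149692021396239/0.946653853440701 = 0.8608946122994619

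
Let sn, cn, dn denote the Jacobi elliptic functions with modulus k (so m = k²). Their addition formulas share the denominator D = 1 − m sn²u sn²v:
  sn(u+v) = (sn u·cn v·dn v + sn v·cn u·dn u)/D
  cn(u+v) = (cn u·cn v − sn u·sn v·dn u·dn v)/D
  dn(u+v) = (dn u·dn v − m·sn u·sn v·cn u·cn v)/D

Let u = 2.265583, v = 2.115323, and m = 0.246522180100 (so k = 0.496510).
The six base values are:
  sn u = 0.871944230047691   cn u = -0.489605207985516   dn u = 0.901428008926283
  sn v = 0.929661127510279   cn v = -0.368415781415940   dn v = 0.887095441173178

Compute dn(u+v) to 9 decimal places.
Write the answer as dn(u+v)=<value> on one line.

dn(u+v)=0.911212411

m = k² = 0.2465221801
D = 1 − m·sn²u·sn²v = 0.838012031157771
dn(u+v) = (dn u·dn v − m·sn u·sn v·cn u·cn v)/D = 0.7636069631502194/0.838012031157771 = 0.9112124107517217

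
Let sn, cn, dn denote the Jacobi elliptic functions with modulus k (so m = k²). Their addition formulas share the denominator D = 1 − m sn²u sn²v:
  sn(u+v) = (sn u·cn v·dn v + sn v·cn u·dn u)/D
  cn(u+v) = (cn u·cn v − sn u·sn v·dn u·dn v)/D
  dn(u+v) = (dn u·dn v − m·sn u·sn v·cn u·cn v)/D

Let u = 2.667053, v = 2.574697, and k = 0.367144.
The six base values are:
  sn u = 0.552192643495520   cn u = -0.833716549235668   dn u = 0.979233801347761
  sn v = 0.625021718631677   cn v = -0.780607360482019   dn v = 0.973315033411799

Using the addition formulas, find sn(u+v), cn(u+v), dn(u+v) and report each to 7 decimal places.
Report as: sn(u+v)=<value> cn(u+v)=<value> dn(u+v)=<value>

sn(u+v)=-0.9449860 cn(u+v)=0.3271107 dn(u+v)=0.9378851

m = k² = 0.134794716736
D = 1 − m·sn²u·sn²v = 0.9839437426316938
sn(u+v) = (sn u·cn v·dn v + sn v·cn u·dn u)/D = -0.929813075626008/0.9839437426316938 = -0.9449860142807496
cn(u+v) = (cn u·cn v − sn u·sn v·dn u·dn v)/D = 0.3218585606426655/0.9839437426316938 = 0.3271107347883632
dn(u+v) = (dn u·dn v − m·sn u·sn v·cn u·cn v)/D = 0.9228262018315444/0.9839437426316938 = 0.9378851268095043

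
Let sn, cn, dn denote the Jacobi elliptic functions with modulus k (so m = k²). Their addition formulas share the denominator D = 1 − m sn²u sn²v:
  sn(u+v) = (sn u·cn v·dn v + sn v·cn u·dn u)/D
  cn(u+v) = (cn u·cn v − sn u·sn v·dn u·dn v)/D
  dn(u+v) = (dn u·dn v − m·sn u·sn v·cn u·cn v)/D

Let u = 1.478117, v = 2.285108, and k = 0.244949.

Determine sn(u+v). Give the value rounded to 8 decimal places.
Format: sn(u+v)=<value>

sn(u+v)=-0.54054904

sn u = 0.9935634894561175, cn u = 0.1132766190340416, dn u = 0.9699329271170651
sn v = 0.7826929535183944, cn v = -0.6224080177123785, dn v = 0.9814496913807057
m = k² = 0.060000012601
D = 1 − m·sn²u·sn²v = 0.9637151411802597
sn(u+v) = (sn u·cn v·dn v + sn v·cn u·dn u)/D = -0.520935295748356/0.9637151411802597 = -0.5405490414007274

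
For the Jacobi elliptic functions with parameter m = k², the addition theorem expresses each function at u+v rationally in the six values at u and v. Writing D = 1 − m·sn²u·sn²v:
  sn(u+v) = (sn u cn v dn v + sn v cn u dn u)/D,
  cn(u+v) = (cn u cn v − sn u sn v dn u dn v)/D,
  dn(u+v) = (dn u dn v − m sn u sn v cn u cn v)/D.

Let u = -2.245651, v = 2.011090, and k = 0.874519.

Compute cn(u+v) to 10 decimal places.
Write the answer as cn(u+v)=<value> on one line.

sn u = -0.9995507897041398, cn u = -0.02997029866101672, dn u = 0.4856989412602089
sn v = 0.9964641138155651, cn v = 0.08401946130367986, dn v = 0.4905255667465056
m = k² = 0.764783481361
D = 1 − m·sn²u·sn²v = 0.2412974252189306
cn(u+v) = (cn u·cn v − sn u·sn v·dn u·dn v)/D = 0.2347805982398815/0.2412974252189306 = 0.972992554839173

cn(u+v)=0.9729925548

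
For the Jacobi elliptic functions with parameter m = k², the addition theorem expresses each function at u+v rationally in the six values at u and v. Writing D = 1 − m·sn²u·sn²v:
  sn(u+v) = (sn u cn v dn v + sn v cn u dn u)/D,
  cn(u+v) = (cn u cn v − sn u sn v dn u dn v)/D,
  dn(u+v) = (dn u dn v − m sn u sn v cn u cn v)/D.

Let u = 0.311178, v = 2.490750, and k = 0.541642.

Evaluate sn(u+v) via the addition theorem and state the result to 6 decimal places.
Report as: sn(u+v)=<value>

sn(u+v)=0.570806

sn u = 0.3048060923272057, cn u = 0.9524144297942041, dn u = 0.9862775384971592
sn v = 0.7811305368476121, cn v = -0.6243677477289817, dn v = 0.9060862119317637
m = k² = 0.293376056164
D = 1 − m·sn²u·sn²v = 0.9833689685546071
sn(u+v) = (sn u·cn v·dn v + sn v·cn u·dn u)/D = 0.5613127747860978/0.9833689685546071 = 0.570805865077415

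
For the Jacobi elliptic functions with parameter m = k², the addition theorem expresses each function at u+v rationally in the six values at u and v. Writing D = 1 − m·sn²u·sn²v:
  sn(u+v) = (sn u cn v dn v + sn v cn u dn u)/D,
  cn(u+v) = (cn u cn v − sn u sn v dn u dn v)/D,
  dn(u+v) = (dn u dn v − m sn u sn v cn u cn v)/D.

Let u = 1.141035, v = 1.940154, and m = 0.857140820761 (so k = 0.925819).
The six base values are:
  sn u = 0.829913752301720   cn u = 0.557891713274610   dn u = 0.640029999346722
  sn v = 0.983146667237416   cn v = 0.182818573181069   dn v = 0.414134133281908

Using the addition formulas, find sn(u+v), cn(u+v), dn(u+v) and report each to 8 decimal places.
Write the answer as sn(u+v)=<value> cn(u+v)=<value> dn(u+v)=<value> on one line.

m = k² = 0.857140820761
D = 1 − m·sn²u·sn²v = 0.4293698377978721
sn(u+v) = (sn u·cn v·dn v + sn v·cn u·dn u)/D = 0.4138835981049806/0.4293698377978721 = 0.963932632594044
cn(u+v) = (cn u·cn v − sn u·sn v·dn u·dn v)/D = -0.114275215292932/0.4293698377978721 = -0.2661463503794777
dn(u+v) = (dn u·dn v − m·sn u·sn v·cn u·cn v)/D = 0.1937280304271565/0.4293698377978721 = 0.4511915215580535

sn(u+v)=0.96393263 cn(u+v)=-0.26614635 dn(u+v)=0.45119152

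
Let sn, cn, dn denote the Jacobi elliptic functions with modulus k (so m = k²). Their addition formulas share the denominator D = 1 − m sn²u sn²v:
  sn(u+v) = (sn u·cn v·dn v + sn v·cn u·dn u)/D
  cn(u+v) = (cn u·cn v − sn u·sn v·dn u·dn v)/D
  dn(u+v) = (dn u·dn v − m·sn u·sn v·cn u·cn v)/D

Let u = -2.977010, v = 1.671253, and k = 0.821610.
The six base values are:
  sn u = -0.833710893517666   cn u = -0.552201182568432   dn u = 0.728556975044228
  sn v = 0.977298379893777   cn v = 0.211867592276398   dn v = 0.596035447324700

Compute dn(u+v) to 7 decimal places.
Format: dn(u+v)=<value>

m = k² = 0.6750429921
D = 1 − m·sn²u·sn²v = 0.5518568701174024
dn(u+v) = (dn u·dn v − m·sn u·sn v·cn u·cn v)/D = 0.3698976494073864/0.5518568701174024 = 0.6702782359648691

dn(u+v)=0.6702782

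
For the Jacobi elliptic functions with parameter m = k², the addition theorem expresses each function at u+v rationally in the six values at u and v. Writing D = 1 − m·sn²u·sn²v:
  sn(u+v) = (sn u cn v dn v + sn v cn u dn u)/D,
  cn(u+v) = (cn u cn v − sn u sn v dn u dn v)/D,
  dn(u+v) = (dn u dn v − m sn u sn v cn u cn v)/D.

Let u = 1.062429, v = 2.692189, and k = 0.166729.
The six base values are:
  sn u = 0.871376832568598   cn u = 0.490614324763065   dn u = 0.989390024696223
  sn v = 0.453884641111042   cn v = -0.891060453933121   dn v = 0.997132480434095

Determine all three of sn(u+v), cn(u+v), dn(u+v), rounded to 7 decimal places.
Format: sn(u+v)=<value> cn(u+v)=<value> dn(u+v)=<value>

sn(u+v)=-0.5563224 cn(u+v)=-0.8309665 dn(u+v)=0.9956890

m = k² = 0.027798559441
D = 1 − m·sn²u·sn²v = 0.9956516420934359
sn(u+v) = (sn u·cn v·dn v + sn v·cn u·dn u)/D = -0.5539032990816418/0.9956516420934359 = -0.5563223879358211
cn(u+v) = (cn u·cn v − sn u·sn v·dn u·dn v)/D = -0.82735320611564/0.9956516420934359 = -0.8309665460663177
dn(u+v) = (dn u·dn v − m·sn u·sn v·cn u·cn v)/D = 0.9913593434976213/0.9956516420934359 = 0.9956889554394851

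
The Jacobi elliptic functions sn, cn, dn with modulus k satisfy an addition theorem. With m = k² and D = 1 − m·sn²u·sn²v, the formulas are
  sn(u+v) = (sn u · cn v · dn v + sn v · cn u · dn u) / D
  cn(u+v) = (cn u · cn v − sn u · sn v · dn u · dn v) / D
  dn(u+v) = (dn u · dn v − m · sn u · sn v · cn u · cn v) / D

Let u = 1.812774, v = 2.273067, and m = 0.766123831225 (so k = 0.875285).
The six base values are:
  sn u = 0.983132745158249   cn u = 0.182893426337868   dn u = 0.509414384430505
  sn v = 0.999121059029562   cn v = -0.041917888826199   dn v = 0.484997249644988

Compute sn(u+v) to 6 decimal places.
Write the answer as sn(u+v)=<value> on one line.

m = k² = 0.766123831225
D = 1 − m·sn²u·sn²v = 0.2608041492803112
sn(u+v) = (sn u·cn v·dn v + sn v·cn u·dn u)/D = 0.07309950407009003/0.2608041492803112 = 0.2802850501873074

sn(u+v)=0.280285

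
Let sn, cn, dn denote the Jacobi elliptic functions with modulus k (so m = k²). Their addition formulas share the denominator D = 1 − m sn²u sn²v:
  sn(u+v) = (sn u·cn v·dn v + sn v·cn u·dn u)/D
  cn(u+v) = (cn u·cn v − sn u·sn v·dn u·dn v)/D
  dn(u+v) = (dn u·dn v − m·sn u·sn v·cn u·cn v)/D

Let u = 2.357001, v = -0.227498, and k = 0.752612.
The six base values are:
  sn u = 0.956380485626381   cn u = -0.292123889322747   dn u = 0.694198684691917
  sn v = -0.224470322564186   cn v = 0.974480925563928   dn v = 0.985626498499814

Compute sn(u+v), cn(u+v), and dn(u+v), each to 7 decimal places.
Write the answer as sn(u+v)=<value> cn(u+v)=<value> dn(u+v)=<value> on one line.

m = k² = 0.566424822544
D = 1 − m·sn²u·sn²v = 0.9738951290510498
sn(u+v) = (sn u·cn v·dn v + sn v·cn u·dn u)/D = 0.9640995934471428/0.9738951290510498 = 0.9899418989666252
cn(u+v) = (cn u·cn v − sn u·sn v·dn u·dn v)/D = -0.137781335108987/0.9738951290510498 = -0.1414745089065588
dn(u+v) = (dn u·dn v − m·sn u·sn v·cn u·cn v)/D = 0.649604981629161/0.9738951290510498 = 0.6670173843688152

sn(u+v)=0.9899419 cn(u+v)=-0.1414745 dn(u+v)=0.6670174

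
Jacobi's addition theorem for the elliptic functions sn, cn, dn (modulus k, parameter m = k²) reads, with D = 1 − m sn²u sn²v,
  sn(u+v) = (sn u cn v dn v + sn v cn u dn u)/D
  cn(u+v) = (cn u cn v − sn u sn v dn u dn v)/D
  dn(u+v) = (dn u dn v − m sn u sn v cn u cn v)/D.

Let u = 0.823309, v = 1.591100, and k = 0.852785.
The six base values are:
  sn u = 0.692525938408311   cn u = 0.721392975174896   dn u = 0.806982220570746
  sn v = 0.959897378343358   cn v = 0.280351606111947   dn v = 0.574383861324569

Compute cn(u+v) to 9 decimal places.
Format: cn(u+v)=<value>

cn(u+v)=-0.156021507

m = k² = 0.727242256225
D = 1 − m·sn²u·sn²v = 0.6786333500980809
cn(u+v) = (cn u·cn v − sn u·sn v·dn u·dn v)/D = -0.1058813978853068/0.6786333500980809 = -0.1560215068563962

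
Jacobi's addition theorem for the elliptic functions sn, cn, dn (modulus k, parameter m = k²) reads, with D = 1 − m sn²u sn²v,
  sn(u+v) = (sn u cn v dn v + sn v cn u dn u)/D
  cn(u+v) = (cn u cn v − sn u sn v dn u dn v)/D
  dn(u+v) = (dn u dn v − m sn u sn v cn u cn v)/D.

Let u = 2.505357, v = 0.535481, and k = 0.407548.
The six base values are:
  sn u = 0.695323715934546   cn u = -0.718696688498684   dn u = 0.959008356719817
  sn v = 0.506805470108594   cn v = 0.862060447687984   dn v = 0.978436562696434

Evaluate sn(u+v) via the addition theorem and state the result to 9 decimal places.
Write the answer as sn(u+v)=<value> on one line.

m = k² = 0.166095372304
D = 1 − m·sn²u·sn²v = 0.9793740384049589
sn(u+v) = (sn u·cn v·dn v + sn v·cn u·dn u)/D = 0.2371770697461485/0.9793740384049589 = 0.2421721022260535

sn(u+v)=0.242172102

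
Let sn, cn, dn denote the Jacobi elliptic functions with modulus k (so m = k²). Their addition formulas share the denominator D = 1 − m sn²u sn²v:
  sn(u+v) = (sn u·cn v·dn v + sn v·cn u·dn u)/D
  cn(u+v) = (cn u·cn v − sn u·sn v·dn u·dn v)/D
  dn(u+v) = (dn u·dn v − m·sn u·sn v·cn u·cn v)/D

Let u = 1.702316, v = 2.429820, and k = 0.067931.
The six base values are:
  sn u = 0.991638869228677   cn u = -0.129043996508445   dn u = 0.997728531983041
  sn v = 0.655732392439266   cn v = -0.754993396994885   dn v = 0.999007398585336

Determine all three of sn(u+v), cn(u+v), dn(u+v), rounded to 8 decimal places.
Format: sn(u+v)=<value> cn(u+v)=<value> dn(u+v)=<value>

sn(u+v)=-0.83399104 cn(u+v)=-0.55177798 dn(u+v)=0.99839388

m = k² = 0.004614620761
D = 1 − m·sn²u·sn²v = 0.9980488243197428
sn(u+v) = (sn u·cn v·dn v + sn v·cn u·dn u)/D = -0.8323637775848646/0.9980488243197428 = -0.8339910406208765
cn(u+v) = (cn u·cn v − sn u·sn v·dn u·dn v)/D = -0.5507013687023801/0.9980488243197428 = -0.5517779844866117
dn(u+v) = (dn u·dn v − m·sn u·sn v·cn u·cn v)/D = 0.996445839232728/0.9980488243197428 = 0.9983938810928339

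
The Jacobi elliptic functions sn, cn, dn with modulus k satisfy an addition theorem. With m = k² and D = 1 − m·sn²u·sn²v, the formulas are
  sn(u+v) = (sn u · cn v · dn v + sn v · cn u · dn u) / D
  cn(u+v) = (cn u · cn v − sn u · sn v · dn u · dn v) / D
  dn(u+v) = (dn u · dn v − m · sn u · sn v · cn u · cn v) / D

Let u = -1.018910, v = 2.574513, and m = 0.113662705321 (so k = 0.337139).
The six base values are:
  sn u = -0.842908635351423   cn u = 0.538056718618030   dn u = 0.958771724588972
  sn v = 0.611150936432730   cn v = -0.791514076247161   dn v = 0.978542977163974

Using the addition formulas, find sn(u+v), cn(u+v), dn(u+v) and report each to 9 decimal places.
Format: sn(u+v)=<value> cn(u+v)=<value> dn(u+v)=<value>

m = k² = 0.113662705321
D = 1 − m·sn²u·sn²v = 0.9698369011163319
sn(u+v) = (sn u·cn v·dn v + sn v·cn u·dn u)/D = 0.9681350952334036/0.9698369011163319 = 0.9982452658988647
cn(u+v) = (cn u·cn v − sn u·sn v·dn u·dn v)/D = 0.05742867005545381/0.9698369011163319 = 0.059214771050009
dn(u+v) = (dn u·dn v − m·sn u·sn v·cn u·cn v)/D = 0.9132629424546527/0.9698369011163319 = 0.9416665229003355

sn(u+v)=0.998245266 cn(u+v)=0.059214771 dn(u+v)=0.941666523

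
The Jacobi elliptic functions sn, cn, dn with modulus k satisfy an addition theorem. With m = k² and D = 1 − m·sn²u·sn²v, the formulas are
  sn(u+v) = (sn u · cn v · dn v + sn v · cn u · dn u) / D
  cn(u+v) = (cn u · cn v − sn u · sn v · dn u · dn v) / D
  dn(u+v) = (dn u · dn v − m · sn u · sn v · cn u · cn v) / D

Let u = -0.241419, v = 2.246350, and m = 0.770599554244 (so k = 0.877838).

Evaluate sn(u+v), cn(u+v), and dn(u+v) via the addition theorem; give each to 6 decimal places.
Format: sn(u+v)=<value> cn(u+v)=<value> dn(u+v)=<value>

sn(u+v)=0.995814 cn(u+v)=0.091401 dn(u+v)=0.485632

sn u = -0.2373496459401034, cn u = 0.9714242871022464, dn u = 0.9780533657676689
sn v = 0.9996990945554511, cn v = -0.02452998868754672, dn v = 0.479441478374207
m = k² = 0.770599554244
D = 1 − m·sn²u·sn²v = 0.9566145079406449
sn(u+v) = (sn u·cn v·dn v + sn v·cn u·dn u)/D = 0.9526102984501355/0.9566145079406449 = 0.9958141869506773
cn(u+v) = (cn u·cn v − sn u·sn v·dn u·dn v)/D = 0.08743532517961994/0.9566145079406449 = 0.09140079358387177
dn(u+v) = (dn u·dn v − m·sn u·sn v·cn u·cn v)/D = 0.4645622975807129/0.9566145079406449 = 0.4856316663864956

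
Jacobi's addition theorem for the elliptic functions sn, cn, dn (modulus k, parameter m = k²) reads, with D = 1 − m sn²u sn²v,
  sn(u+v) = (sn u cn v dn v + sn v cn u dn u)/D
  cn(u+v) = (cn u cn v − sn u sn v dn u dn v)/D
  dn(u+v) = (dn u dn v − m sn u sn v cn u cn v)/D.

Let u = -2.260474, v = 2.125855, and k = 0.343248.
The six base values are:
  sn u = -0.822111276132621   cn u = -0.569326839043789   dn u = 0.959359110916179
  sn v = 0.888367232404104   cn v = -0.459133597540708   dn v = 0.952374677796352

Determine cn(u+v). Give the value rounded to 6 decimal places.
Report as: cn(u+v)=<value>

cn(u+v)=0.990959

m = k² = 0.117819189504
D = 1 − m·sn²u·sn²v = 0.93715621947563
cn(u+v) = (cn u·cn v − sn u·sn v·dn u·dn v)/D = 0.9286833363341398/0.93715621947563 = 0.9909589426336721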